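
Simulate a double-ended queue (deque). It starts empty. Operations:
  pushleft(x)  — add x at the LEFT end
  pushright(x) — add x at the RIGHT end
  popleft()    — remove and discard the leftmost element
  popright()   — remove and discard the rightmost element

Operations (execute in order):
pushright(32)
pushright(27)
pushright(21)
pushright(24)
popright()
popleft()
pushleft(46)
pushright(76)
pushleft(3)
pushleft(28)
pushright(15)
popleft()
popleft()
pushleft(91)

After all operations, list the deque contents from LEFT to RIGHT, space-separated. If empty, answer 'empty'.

pushright(32): [32]
pushright(27): [32, 27]
pushright(21): [32, 27, 21]
pushright(24): [32, 27, 21, 24]
popright(): [32, 27, 21]
popleft(): [27, 21]
pushleft(46): [46, 27, 21]
pushright(76): [46, 27, 21, 76]
pushleft(3): [3, 46, 27, 21, 76]
pushleft(28): [28, 3, 46, 27, 21, 76]
pushright(15): [28, 3, 46, 27, 21, 76, 15]
popleft(): [3, 46, 27, 21, 76, 15]
popleft(): [46, 27, 21, 76, 15]
pushleft(91): [91, 46, 27, 21, 76, 15]

Answer: 91 46 27 21 76 15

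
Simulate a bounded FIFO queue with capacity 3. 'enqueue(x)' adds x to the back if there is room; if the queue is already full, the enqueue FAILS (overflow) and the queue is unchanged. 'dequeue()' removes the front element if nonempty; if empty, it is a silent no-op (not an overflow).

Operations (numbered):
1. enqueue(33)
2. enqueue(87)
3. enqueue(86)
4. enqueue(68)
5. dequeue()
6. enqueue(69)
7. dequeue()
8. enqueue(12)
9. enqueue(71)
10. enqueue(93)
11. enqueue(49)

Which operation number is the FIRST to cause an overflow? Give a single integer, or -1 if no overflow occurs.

Answer: 4

Derivation:
1. enqueue(33): size=1
2. enqueue(87): size=2
3. enqueue(86): size=3
4. enqueue(68): size=3=cap → OVERFLOW (fail)
5. dequeue(): size=2
6. enqueue(69): size=3
7. dequeue(): size=2
8. enqueue(12): size=3
9. enqueue(71): size=3=cap → OVERFLOW (fail)
10. enqueue(93): size=3=cap → OVERFLOW (fail)
11. enqueue(49): size=3=cap → OVERFLOW (fail)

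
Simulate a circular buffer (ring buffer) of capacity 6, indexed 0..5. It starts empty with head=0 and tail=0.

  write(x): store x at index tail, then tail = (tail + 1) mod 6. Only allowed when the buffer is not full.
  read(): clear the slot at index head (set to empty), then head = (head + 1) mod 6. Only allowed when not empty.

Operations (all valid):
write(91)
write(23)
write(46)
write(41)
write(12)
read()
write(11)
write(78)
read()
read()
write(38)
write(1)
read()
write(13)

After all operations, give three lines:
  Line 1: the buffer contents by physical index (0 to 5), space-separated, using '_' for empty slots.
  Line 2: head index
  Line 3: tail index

write(91): buf=[91 _ _ _ _ _], head=0, tail=1, size=1
write(23): buf=[91 23 _ _ _ _], head=0, tail=2, size=2
write(46): buf=[91 23 46 _ _ _], head=0, tail=3, size=3
write(41): buf=[91 23 46 41 _ _], head=0, tail=4, size=4
write(12): buf=[91 23 46 41 12 _], head=0, tail=5, size=5
read(): buf=[_ 23 46 41 12 _], head=1, tail=5, size=4
write(11): buf=[_ 23 46 41 12 11], head=1, tail=0, size=5
write(78): buf=[78 23 46 41 12 11], head=1, tail=1, size=6
read(): buf=[78 _ 46 41 12 11], head=2, tail=1, size=5
read(): buf=[78 _ _ 41 12 11], head=3, tail=1, size=4
write(38): buf=[78 38 _ 41 12 11], head=3, tail=2, size=5
write(1): buf=[78 38 1 41 12 11], head=3, tail=3, size=6
read(): buf=[78 38 1 _ 12 11], head=4, tail=3, size=5
write(13): buf=[78 38 1 13 12 11], head=4, tail=4, size=6

Answer: 78 38 1 13 12 11
4
4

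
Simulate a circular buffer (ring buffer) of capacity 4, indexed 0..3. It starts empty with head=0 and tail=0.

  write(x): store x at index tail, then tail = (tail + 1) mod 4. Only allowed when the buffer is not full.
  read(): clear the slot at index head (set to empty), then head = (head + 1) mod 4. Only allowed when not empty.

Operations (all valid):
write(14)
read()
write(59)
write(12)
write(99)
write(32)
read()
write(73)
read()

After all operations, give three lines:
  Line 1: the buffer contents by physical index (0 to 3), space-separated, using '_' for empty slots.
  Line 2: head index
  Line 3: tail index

Answer: 32 73 _ 99
3
2

Derivation:
write(14): buf=[14 _ _ _], head=0, tail=1, size=1
read(): buf=[_ _ _ _], head=1, tail=1, size=0
write(59): buf=[_ 59 _ _], head=1, tail=2, size=1
write(12): buf=[_ 59 12 _], head=1, tail=3, size=2
write(99): buf=[_ 59 12 99], head=1, tail=0, size=3
write(32): buf=[32 59 12 99], head=1, tail=1, size=4
read(): buf=[32 _ 12 99], head=2, tail=1, size=3
write(73): buf=[32 73 12 99], head=2, tail=2, size=4
read(): buf=[32 73 _ 99], head=3, tail=2, size=3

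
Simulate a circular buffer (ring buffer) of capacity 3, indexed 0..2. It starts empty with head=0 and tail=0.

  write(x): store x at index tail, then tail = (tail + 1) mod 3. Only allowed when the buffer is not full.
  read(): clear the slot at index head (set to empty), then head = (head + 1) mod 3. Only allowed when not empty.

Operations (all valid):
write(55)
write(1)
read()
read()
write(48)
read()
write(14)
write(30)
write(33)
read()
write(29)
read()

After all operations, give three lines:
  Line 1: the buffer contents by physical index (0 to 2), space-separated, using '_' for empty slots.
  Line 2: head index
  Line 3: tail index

Answer: 29 _ 33
2
1

Derivation:
write(55): buf=[55 _ _], head=0, tail=1, size=1
write(1): buf=[55 1 _], head=0, tail=2, size=2
read(): buf=[_ 1 _], head=1, tail=2, size=1
read(): buf=[_ _ _], head=2, tail=2, size=0
write(48): buf=[_ _ 48], head=2, tail=0, size=1
read(): buf=[_ _ _], head=0, tail=0, size=0
write(14): buf=[14 _ _], head=0, tail=1, size=1
write(30): buf=[14 30 _], head=0, tail=2, size=2
write(33): buf=[14 30 33], head=0, tail=0, size=3
read(): buf=[_ 30 33], head=1, tail=0, size=2
write(29): buf=[29 30 33], head=1, tail=1, size=3
read(): buf=[29 _ 33], head=2, tail=1, size=2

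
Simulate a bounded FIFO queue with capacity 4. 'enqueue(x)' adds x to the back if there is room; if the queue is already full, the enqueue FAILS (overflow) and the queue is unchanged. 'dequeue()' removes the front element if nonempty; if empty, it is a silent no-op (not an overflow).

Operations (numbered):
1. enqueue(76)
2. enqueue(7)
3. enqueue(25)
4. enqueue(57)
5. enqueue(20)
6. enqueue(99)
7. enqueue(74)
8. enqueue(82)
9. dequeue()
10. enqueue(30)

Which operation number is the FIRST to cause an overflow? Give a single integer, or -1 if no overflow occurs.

Answer: 5

Derivation:
1. enqueue(76): size=1
2. enqueue(7): size=2
3. enqueue(25): size=3
4. enqueue(57): size=4
5. enqueue(20): size=4=cap → OVERFLOW (fail)
6. enqueue(99): size=4=cap → OVERFLOW (fail)
7. enqueue(74): size=4=cap → OVERFLOW (fail)
8. enqueue(82): size=4=cap → OVERFLOW (fail)
9. dequeue(): size=3
10. enqueue(30): size=4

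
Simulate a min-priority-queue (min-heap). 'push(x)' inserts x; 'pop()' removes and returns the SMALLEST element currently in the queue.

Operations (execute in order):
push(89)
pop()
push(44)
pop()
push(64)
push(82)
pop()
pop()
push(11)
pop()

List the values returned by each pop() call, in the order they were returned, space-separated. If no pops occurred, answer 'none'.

push(89): heap contents = [89]
pop() → 89: heap contents = []
push(44): heap contents = [44]
pop() → 44: heap contents = []
push(64): heap contents = [64]
push(82): heap contents = [64, 82]
pop() → 64: heap contents = [82]
pop() → 82: heap contents = []
push(11): heap contents = [11]
pop() → 11: heap contents = []

Answer: 89 44 64 82 11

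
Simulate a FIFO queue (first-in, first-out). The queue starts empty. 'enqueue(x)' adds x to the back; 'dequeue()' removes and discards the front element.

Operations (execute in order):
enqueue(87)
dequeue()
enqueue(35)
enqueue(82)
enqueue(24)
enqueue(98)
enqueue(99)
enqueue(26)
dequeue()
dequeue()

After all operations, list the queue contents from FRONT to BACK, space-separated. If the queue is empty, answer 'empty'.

Answer: 24 98 99 26

Derivation:
enqueue(87): [87]
dequeue(): []
enqueue(35): [35]
enqueue(82): [35, 82]
enqueue(24): [35, 82, 24]
enqueue(98): [35, 82, 24, 98]
enqueue(99): [35, 82, 24, 98, 99]
enqueue(26): [35, 82, 24, 98, 99, 26]
dequeue(): [82, 24, 98, 99, 26]
dequeue(): [24, 98, 99, 26]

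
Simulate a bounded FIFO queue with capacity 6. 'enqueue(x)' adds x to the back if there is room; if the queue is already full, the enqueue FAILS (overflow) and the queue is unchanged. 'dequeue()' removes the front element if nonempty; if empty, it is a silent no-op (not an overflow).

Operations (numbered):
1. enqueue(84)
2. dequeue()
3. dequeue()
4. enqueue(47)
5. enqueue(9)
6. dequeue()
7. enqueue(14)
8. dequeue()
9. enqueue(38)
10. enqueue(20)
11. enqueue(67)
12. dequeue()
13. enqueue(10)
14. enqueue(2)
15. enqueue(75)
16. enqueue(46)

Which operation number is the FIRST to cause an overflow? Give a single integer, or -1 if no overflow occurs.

Answer: 16

Derivation:
1. enqueue(84): size=1
2. dequeue(): size=0
3. dequeue(): empty, no-op, size=0
4. enqueue(47): size=1
5. enqueue(9): size=2
6. dequeue(): size=1
7. enqueue(14): size=2
8. dequeue(): size=1
9. enqueue(38): size=2
10. enqueue(20): size=3
11. enqueue(67): size=4
12. dequeue(): size=3
13. enqueue(10): size=4
14. enqueue(2): size=5
15. enqueue(75): size=6
16. enqueue(46): size=6=cap → OVERFLOW (fail)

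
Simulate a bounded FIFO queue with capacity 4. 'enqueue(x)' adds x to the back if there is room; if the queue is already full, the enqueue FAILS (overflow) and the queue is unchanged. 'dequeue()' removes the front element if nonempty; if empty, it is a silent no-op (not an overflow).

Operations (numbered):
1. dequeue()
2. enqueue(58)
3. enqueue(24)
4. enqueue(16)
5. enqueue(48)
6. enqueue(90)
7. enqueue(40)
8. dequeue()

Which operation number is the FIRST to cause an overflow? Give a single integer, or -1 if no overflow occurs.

Answer: 6

Derivation:
1. dequeue(): empty, no-op, size=0
2. enqueue(58): size=1
3. enqueue(24): size=2
4. enqueue(16): size=3
5. enqueue(48): size=4
6. enqueue(90): size=4=cap → OVERFLOW (fail)
7. enqueue(40): size=4=cap → OVERFLOW (fail)
8. dequeue(): size=3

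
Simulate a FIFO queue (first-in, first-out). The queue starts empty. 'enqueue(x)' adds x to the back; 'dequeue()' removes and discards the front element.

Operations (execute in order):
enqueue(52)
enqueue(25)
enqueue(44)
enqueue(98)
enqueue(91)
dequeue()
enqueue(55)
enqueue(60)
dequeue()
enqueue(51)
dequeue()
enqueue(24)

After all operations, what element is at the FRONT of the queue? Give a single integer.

Answer: 98

Derivation:
enqueue(52): queue = [52]
enqueue(25): queue = [52, 25]
enqueue(44): queue = [52, 25, 44]
enqueue(98): queue = [52, 25, 44, 98]
enqueue(91): queue = [52, 25, 44, 98, 91]
dequeue(): queue = [25, 44, 98, 91]
enqueue(55): queue = [25, 44, 98, 91, 55]
enqueue(60): queue = [25, 44, 98, 91, 55, 60]
dequeue(): queue = [44, 98, 91, 55, 60]
enqueue(51): queue = [44, 98, 91, 55, 60, 51]
dequeue(): queue = [98, 91, 55, 60, 51]
enqueue(24): queue = [98, 91, 55, 60, 51, 24]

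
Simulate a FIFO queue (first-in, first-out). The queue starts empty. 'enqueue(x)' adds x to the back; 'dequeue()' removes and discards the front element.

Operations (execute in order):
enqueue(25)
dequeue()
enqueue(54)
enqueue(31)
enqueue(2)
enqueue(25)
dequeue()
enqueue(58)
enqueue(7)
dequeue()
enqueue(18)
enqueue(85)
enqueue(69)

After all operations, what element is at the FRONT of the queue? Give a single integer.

enqueue(25): queue = [25]
dequeue(): queue = []
enqueue(54): queue = [54]
enqueue(31): queue = [54, 31]
enqueue(2): queue = [54, 31, 2]
enqueue(25): queue = [54, 31, 2, 25]
dequeue(): queue = [31, 2, 25]
enqueue(58): queue = [31, 2, 25, 58]
enqueue(7): queue = [31, 2, 25, 58, 7]
dequeue(): queue = [2, 25, 58, 7]
enqueue(18): queue = [2, 25, 58, 7, 18]
enqueue(85): queue = [2, 25, 58, 7, 18, 85]
enqueue(69): queue = [2, 25, 58, 7, 18, 85, 69]

Answer: 2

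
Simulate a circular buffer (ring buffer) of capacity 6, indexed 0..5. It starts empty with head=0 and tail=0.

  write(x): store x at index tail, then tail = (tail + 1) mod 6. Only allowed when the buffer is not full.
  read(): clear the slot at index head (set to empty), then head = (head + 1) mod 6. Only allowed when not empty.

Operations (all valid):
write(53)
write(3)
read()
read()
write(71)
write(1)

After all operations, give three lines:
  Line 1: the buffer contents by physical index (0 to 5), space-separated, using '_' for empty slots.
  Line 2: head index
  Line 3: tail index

write(53): buf=[53 _ _ _ _ _], head=0, tail=1, size=1
write(3): buf=[53 3 _ _ _ _], head=0, tail=2, size=2
read(): buf=[_ 3 _ _ _ _], head=1, tail=2, size=1
read(): buf=[_ _ _ _ _ _], head=2, tail=2, size=0
write(71): buf=[_ _ 71 _ _ _], head=2, tail=3, size=1
write(1): buf=[_ _ 71 1 _ _], head=2, tail=4, size=2

Answer: _ _ 71 1 _ _
2
4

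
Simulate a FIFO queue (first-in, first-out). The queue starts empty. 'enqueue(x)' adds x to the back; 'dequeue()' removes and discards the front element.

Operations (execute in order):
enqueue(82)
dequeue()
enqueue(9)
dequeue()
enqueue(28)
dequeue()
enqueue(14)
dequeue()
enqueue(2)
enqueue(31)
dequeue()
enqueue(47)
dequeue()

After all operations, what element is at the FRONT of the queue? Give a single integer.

Answer: 47

Derivation:
enqueue(82): queue = [82]
dequeue(): queue = []
enqueue(9): queue = [9]
dequeue(): queue = []
enqueue(28): queue = [28]
dequeue(): queue = []
enqueue(14): queue = [14]
dequeue(): queue = []
enqueue(2): queue = [2]
enqueue(31): queue = [2, 31]
dequeue(): queue = [31]
enqueue(47): queue = [31, 47]
dequeue(): queue = [47]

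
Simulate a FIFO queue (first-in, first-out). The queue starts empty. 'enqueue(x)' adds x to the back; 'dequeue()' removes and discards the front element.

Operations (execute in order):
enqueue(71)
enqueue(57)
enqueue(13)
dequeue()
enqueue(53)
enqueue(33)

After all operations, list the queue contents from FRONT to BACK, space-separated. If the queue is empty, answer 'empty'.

enqueue(71): [71]
enqueue(57): [71, 57]
enqueue(13): [71, 57, 13]
dequeue(): [57, 13]
enqueue(53): [57, 13, 53]
enqueue(33): [57, 13, 53, 33]

Answer: 57 13 53 33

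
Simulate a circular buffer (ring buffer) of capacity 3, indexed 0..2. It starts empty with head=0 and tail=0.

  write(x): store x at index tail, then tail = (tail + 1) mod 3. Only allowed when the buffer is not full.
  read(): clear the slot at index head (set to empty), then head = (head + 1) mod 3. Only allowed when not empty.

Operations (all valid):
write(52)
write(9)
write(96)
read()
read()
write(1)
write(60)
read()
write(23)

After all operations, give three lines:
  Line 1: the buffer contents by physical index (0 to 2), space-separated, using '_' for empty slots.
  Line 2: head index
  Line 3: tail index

Answer: 1 60 23
0
0

Derivation:
write(52): buf=[52 _ _], head=0, tail=1, size=1
write(9): buf=[52 9 _], head=0, tail=2, size=2
write(96): buf=[52 9 96], head=0, tail=0, size=3
read(): buf=[_ 9 96], head=1, tail=0, size=2
read(): buf=[_ _ 96], head=2, tail=0, size=1
write(1): buf=[1 _ 96], head=2, tail=1, size=2
write(60): buf=[1 60 96], head=2, tail=2, size=3
read(): buf=[1 60 _], head=0, tail=2, size=2
write(23): buf=[1 60 23], head=0, tail=0, size=3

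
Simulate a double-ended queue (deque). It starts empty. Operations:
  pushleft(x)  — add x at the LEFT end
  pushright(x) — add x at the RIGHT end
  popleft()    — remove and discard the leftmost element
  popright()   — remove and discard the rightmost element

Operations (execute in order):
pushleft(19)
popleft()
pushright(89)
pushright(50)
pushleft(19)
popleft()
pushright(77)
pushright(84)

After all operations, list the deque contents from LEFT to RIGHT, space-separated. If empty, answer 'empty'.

Answer: 89 50 77 84

Derivation:
pushleft(19): [19]
popleft(): []
pushright(89): [89]
pushright(50): [89, 50]
pushleft(19): [19, 89, 50]
popleft(): [89, 50]
pushright(77): [89, 50, 77]
pushright(84): [89, 50, 77, 84]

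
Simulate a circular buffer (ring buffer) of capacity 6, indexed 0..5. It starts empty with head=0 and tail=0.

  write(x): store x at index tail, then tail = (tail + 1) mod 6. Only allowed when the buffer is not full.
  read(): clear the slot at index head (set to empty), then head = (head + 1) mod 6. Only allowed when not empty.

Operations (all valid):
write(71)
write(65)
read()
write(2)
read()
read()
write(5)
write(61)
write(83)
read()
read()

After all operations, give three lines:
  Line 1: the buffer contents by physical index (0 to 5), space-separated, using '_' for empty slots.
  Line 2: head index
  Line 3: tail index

Answer: _ _ _ _ _ 83
5
0

Derivation:
write(71): buf=[71 _ _ _ _ _], head=0, tail=1, size=1
write(65): buf=[71 65 _ _ _ _], head=0, tail=2, size=2
read(): buf=[_ 65 _ _ _ _], head=1, tail=2, size=1
write(2): buf=[_ 65 2 _ _ _], head=1, tail=3, size=2
read(): buf=[_ _ 2 _ _ _], head=2, tail=3, size=1
read(): buf=[_ _ _ _ _ _], head=3, tail=3, size=0
write(5): buf=[_ _ _ 5 _ _], head=3, tail=4, size=1
write(61): buf=[_ _ _ 5 61 _], head=3, tail=5, size=2
write(83): buf=[_ _ _ 5 61 83], head=3, tail=0, size=3
read(): buf=[_ _ _ _ 61 83], head=4, tail=0, size=2
read(): buf=[_ _ _ _ _ 83], head=5, tail=0, size=1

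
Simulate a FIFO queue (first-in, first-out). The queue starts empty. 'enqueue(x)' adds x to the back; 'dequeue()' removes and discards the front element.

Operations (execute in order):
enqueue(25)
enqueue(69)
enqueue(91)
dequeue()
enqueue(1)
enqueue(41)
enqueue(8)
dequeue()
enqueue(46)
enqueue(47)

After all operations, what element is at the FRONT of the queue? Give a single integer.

Answer: 91

Derivation:
enqueue(25): queue = [25]
enqueue(69): queue = [25, 69]
enqueue(91): queue = [25, 69, 91]
dequeue(): queue = [69, 91]
enqueue(1): queue = [69, 91, 1]
enqueue(41): queue = [69, 91, 1, 41]
enqueue(8): queue = [69, 91, 1, 41, 8]
dequeue(): queue = [91, 1, 41, 8]
enqueue(46): queue = [91, 1, 41, 8, 46]
enqueue(47): queue = [91, 1, 41, 8, 46, 47]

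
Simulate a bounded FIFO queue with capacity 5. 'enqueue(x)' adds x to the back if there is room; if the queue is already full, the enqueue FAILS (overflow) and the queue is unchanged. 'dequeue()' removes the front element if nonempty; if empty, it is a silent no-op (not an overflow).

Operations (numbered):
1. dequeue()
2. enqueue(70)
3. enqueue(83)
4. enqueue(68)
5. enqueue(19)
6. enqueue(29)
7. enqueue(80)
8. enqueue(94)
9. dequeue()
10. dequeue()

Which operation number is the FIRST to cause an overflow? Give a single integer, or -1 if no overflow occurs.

1. dequeue(): empty, no-op, size=0
2. enqueue(70): size=1
3. enqueue(83): size=2
4. enqueue(68): size=3
5. enqueue(19): size=4
6. enqueue(29): size=5
7. enqueue(80): size=5=cap → OVERFLOW (fail)
8. enqueue(94): size=5=cap → OVERFLOW (fail)
9. dequeue(): size=4
10. dequeue(): size=3

Answer: 7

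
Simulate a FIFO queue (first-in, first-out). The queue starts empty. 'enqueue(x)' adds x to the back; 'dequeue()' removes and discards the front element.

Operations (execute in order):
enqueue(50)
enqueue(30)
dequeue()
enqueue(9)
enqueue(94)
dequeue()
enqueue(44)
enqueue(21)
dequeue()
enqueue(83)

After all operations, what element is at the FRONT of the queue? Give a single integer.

enqueue(50): queue = [50]
enqueue(30): queue = [50, 30]
dequeue(): queue = [30]
enqueue(9): queue = [30, 9]
enqueue(94): queue = [30, 9, 94]
dequeue(): queue = [9, 94]
enqueue(44): queue = [9, 94, 44]
enqueue(21): queue = [9, 94, 44, 21]
dequeue(): queue = [94, 44, 21]
enqueue(83): queue = [94, 44, 21, 83]

Answer: 94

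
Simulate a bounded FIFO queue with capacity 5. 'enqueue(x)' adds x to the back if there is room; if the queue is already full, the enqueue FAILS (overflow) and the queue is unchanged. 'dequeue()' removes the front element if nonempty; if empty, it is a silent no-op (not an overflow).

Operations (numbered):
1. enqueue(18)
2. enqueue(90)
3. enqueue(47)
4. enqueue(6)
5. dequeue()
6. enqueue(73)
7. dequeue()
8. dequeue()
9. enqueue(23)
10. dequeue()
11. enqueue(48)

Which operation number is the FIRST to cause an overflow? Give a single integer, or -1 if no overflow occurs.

Answer: -1

Derivation:
1. enqueue(18): size=1
2. enqueue(90): size=2
3. enqueue(47): size=3
4. enqueue(6): size=4
5. dequeue(): size=3
6. enqueue(73): size=4
7. dequeue(): size=3
8. dequeue(): size=2
9. enqueue(23): size=3
10. dequeue(): size=2
11. enqueue(48): size=3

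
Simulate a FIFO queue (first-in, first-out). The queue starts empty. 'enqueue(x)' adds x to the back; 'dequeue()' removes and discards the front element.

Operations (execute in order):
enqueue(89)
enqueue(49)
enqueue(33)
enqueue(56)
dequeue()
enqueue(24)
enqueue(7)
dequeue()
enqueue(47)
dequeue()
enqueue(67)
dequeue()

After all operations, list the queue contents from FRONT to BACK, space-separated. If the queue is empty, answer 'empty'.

Answer: 24 7 47 67

Derivation:
enqueue(89): [89]
enqueue(49): [89, 49]
enqueue(33): [89, 49, 33]
enqueue(56): [89, 49, 33, 56]
dequeue(): [49, 33, 56]
enqueue(24): [49, 33, 56, 24]
enqueue(7): [49, 33, 56, 24, 7]
dequeue(): [33, 56, 24, 7]
enqueue(47): [33, 56, 24, 7, 47]
dequeue(): [56, 24, 7, 47]
enqueue(67): [56, 24, 7, 47, 67]
dequeue(): [24, 7, 47, 67]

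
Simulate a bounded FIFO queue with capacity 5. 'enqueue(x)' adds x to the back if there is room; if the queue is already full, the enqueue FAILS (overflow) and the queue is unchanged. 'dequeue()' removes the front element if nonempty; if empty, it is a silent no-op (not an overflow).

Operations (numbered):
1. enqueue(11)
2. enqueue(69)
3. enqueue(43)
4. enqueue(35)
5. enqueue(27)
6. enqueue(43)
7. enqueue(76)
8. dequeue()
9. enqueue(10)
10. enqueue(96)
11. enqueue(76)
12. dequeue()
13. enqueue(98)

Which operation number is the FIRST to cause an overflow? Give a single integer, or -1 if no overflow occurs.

Answer: 6

Derivation:
1. enqueue(11): size=1
2. enqueue(69): size=2
3. enqueue(43): size=3
4. enqueue(35): size=4
5. enqueue(27): size=5
6. enqueue(43): size=5=cap → OVERFLOW (fail)
7. enqueue(76): size=5=cap → OVERFLOW (fail)
8. dequeue(): size=4
9. enqueue(10): size=5
10. enqueue(96): size=5=cap → OVERFLOW (fail)
11. enqueue(76): size=5=cap → OVERFLOW (fail)
12. dequeue(): size=4
13. enqueue(98): size=5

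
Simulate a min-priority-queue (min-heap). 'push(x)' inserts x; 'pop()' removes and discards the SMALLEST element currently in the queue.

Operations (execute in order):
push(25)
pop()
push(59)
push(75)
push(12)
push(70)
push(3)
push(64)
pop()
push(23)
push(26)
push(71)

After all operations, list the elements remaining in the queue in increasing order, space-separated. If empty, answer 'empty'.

Answer: 12 23 26 59 64 70 71 75

Derivation:
push(25): heap contents = [25]
pop() → 25: heap contents = []
push(59): heap contents = [59]
push(75): heap contents = [59, 75]
push(12): heap contents = [12, 59, 75]
push(70): heap contents = [12, 59, 70, 75]
push(3): heap contents = [3, 12, 59, 70, 75]
push(64): heap contents = [3, 12, 59, 64, 70, 75]
pop() → 3: heap contents = [12, 59, 64, 70, 75]
push(23): heap contents = [12, 23, 59, 64, 70, 75]
push(26): heap contents = [12, 23, 26, 59, 64, 70, 75]
push(71): heap contents = [12, 23, 26, 59, 64, 70, 71, 75]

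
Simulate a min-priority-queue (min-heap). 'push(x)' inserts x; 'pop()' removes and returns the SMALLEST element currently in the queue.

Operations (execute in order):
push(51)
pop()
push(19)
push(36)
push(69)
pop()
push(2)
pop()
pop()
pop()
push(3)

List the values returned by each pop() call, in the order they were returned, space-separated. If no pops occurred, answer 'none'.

Answer: 51 19 2 36 69

Derivation:
push(51): heap contents = [51]
pop() → 51: heap contents = []
push(19): heap contents = [19]
push(36): heap contents = [19, 36]
push(69): heap contents = [19, 36, 69]
pop() → 19: heap contents = [36, 69]
push(2): heap contents = [2, 36, 69]
pop() → 2: heap contents = [36, 69]
pop() → 36: heap contents = [69]
pop() → 69: heap contents = []
push(3): heap contents = [3]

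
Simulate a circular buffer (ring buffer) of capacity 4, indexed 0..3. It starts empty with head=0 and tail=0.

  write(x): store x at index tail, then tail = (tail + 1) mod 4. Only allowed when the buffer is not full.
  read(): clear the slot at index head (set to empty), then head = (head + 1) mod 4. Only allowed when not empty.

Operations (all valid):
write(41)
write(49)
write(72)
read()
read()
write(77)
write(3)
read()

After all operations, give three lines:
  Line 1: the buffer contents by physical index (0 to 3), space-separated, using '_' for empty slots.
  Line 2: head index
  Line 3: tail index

write(41): buf=[41 _ _ _], head=0, tail=1, size=1
write(49): buf=[41 49 _ _], head=0, tail=2, size=2
write(72): buf=[41 49 72 _], head=0, tail=3, size=3
read(): buf=[_ 49 72 _], head=1, tail=3, size=2
read(): buf=[_ _ 72 _], head=2, tail=3, size=1
write(77): buf=[_ _ 72 77], head=2, tail=0, size=2
write(3): buf=[3 _ 72 77], head=2, tail=1, size=3
read(): buf=[3 _ _ 77], head=3, tail=1, size=2

Answer: 3 _ _ 77
3
1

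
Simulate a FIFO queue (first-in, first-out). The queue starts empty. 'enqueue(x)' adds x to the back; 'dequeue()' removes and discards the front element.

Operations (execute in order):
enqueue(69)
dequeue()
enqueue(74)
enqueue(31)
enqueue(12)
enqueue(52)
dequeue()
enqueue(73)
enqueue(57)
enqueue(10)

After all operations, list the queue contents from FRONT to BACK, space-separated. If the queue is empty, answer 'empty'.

Answer: 31 12 52 73 57 10

Derivation:
enqueue(69): [69]
dequeue(): []
enqueue(74): [74]
enqueue(31): [74, 31]
enqueue(12): [74, 31, 12]
enqueue(52): [74, 31, 12, 52]
dequeue(): [31, 12, 52]
enqueue(73): [31, 12, 52, 73]
enqueue(57): [31, 12, 52, 73, 57]
enqueue(10): [31, 12, 52, 73, 57, 10]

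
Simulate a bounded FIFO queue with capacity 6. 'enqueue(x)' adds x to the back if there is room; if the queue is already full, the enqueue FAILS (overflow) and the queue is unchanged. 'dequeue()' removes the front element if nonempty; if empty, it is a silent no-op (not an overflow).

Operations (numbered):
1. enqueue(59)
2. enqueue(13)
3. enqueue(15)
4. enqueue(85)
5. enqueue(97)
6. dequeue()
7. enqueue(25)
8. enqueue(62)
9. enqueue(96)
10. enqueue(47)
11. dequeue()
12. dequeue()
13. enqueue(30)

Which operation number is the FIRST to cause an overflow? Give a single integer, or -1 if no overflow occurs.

Answer: 9

Derivation:
1. enqueue(59): size=1
2. enqueue(13): size=2
3. enqueue(15): size=3
4. enqueue(85): size=4
5. enqueue(97): size=5
6. dequeue(): size=4
7. enqueue(25): size=5
8. enqueue(62): size=6
9. enqueue(96): size=6=cap → OVERFLOW (fail)
10. enqueue(47): size=6=cap → OVERFLOW (fail)
11. dequeue(): size=5
12. dequeue(): size=4
13. enqueue(30): size=5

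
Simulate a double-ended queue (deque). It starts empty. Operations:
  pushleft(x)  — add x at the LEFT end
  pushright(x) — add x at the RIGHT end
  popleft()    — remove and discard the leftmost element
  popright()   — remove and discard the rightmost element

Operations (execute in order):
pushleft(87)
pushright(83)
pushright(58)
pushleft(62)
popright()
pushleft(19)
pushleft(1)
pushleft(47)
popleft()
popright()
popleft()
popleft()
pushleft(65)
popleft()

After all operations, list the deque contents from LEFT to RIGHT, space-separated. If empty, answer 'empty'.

Answer: 62 87

Derivation:
pushleft(87): [87]
pushright(83): [87, 83]
pushright(58): [87, 83, 58]
pushleft(62): [62, 87, 83, 58]
popright(): [62, 87, 83]
pushleft(19): [19, 62, 87, 83]
pushleft(1): [1, 19, 62, 87, 83]
pushleft(47): [47, 1, 19, 62, 87, 83]
popleft(): [1, 19, 62, 87, 83]
popright(): [1, 19, 62, 87]
popleft(): [19, 62, 87]
popleft(): [62, 87]
pushleft(65): [65, 62, 87]
popleft(): [62, 87]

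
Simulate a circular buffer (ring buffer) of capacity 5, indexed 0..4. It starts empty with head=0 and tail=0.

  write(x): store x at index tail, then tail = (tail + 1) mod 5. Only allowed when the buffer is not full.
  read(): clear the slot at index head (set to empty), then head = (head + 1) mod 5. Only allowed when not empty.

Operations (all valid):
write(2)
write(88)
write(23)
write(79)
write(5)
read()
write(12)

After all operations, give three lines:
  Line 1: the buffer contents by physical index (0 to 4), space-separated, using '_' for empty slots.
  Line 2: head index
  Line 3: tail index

write(2): buf=[2 _ _ _ _], head=0, tail=1, size=1
write(88): buf=[2 88 _ _ _], head=0, tail=2, size=2
write(23): buf=[2 88 23 _ _], head=0, tail=3, size=3
write(79): buf=[2 88 23 79 _], head=0, tail=4, size=4
write(5): buf=[2 88 23 79 5], head=0, tail=0, size=5
read(): buf=[_ 88 23 79 5], head=1, tail=0, size=4
write(12): buf=[12 88 23 79 5], head=1, tail=1, size=5

Answer: 12 88 23 79 5
1
1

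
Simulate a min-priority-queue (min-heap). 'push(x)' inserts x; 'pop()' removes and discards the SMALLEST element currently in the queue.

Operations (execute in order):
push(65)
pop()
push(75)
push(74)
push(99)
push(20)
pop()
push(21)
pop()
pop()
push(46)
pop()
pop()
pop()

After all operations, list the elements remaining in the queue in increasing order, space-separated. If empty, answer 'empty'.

Answer: empty

Derivation:
push(65): heap contents = [65]
pop() → 65: heap contents = []
push(75): heap contents = [75]
push(74): heap contents = [74, 75]
push(99): heap contents = [74, 75, 99]
push(20): heap contents = [20, 74, 75, 99]
pop() → 20: heap contents = [74, 75, 99]
push(21): heap contents = [21, 74, 75, 99]
pop() → 21: heap contents = [74, 75, 99]
pop() → 74: heap contents = [75, 99]
push(46): heap contents = [46, 75, 99]
pop() → 46: heap contents = [75, 99]
pop() → 75: heap contents = [99]
pop() → 99: heap contents = []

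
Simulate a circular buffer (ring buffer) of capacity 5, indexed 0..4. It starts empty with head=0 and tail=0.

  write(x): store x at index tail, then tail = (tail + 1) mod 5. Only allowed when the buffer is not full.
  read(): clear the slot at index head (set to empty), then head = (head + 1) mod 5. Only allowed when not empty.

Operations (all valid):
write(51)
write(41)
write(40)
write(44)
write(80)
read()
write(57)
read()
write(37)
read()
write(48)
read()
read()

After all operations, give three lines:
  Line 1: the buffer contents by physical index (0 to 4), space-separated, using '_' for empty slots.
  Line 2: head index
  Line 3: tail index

write(51): buf=[51 _ _ _ _], head=0, tail=1, size=1
write(41): buf=[51 41 _ _ _], head=0, tail=2, size=2
write(40): buf=[51 41 40 _ _], head=0, tail=3, size=3
write(44): buf=[51 41 40 44 _], head=0, tail=4, size=4
write(80): buf=[51 41 40 44 80], head=0, tail=0, size=5
read(): buf=[_ 41 40 44 80], head=1, tail=0, size=4
write(57): buf=[57 41 40 44 80], head=1, tail=1, size=5
read(): buf=[57 _ 40 44 80], head=2, tail=1, size=4
write(37): buf=[57 37 40 44 80], head=2, tail=2, size=5
read(): buf=[57 37 _ 44 80], head=3, tail=2, size=4
write(48): buf=[57 37 48 44 80], head=3, tail=3, size=5
read(): buf=[57 37 48 _ 80], head=4, tail=3, size=4
read(): buf=[57 37 48 _ _], head=0, tail=3, size=3

Answer: 57 37 48 _ _
0
3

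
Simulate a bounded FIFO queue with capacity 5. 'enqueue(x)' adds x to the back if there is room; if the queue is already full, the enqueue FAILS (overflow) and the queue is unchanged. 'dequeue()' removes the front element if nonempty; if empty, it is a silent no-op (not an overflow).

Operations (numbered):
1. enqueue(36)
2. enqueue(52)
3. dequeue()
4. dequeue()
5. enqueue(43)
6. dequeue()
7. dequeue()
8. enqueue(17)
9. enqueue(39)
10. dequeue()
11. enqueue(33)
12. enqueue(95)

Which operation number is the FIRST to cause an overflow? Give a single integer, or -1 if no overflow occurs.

1. enqueue(36): size=1
2. enqueue(52): size=2
3. dequeue(): size=1
4. dequeue(): size=0
5. enqueue(43): size=1
6. dequeue(): size=0
7. dequeue(): empty, no-op, size=0
8. enqueue(17): size=1
9. enqueue(39): size=2
10. dequeue(): size=1
11. enqueue(33): size=2
12. enqueue(95): size=3

Answer: -1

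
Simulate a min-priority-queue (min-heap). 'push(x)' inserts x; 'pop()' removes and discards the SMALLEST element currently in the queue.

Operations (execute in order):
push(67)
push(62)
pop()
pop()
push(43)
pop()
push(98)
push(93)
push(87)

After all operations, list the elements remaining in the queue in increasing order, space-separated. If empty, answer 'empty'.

push(67): heap contents = [67]
push(62): heap contents = [62, 67]
pop() → 62: heap contents = [67]
pop() → 67: heap contents = []
push(43): heap contents = [43]
pop() → 43: heap contents = []
push(98): heap contents = [98]
push(93): heap contents = [93, 98]
push(87): heap contents = [87, 93, 98]

Answer: 87 93 98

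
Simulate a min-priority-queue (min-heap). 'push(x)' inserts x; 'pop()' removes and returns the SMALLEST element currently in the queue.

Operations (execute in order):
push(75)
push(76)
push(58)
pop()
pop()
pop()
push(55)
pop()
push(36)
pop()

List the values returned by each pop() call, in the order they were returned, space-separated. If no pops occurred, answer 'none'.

push(75): heap contents = [75]
push(76): heap contents = [75, 76]
push(58): heap contents = [58, 75, 76]
pop() → 58: heap contents = [75, 76]
pop() → 75: heap contents = [76]
pop() → 76: heap contents = []
push(55): heap contents = [55]
pop() → 55: heap contents = []
push(36): heap contents = [36]
pop() → 36: heap contents = []

Answer: 58 75 76 55 36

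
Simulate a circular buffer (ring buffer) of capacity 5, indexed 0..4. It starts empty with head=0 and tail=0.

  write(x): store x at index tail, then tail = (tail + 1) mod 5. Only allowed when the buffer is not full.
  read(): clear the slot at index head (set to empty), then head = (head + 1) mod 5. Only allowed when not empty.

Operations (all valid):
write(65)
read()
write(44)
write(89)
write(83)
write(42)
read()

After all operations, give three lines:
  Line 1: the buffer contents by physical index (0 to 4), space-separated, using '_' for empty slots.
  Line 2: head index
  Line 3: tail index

write(65): buf=[65 _ _ _ _], head=0, tail=1, size=1
read(): buf=[_ _ _ _ _], head=1, tail=1, size=0
write(44): buf=[_ 44 _ _ _], head=1, tail=2, size=1
write(89): buf=[_ 44 89 _ _], head=1, tail=3, size=2
write(83): buf=[_ 44 89 83 _], head=1, tail=4, size=3
write(42): buf=[_ 44 89 83 42], head=1, tail=0, size=4
read(): buf=[_ _ 89 83 42], head=2, tail=0, size=3

Answer: _ _ 89 83 42
2
0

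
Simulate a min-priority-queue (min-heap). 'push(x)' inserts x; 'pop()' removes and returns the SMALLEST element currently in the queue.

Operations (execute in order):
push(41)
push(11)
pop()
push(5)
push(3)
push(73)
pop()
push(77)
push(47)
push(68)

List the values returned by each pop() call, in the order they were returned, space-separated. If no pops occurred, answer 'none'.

Answer: 11 3

Derivation:
push(41): heap contents = [41]
push(11): heap contents = [11, 41]
pop() → 11: heap contents = [41]
push(5): heap contents = [5, 41]
push(3): heap contents = [3, 5, 41]
push(73): heap contents = [3, 5, 41, 73]
pop() → 3: heap contents = [5, 41, 73]
push(77): heap contents = [5, 41, 73, 77]
push(47): heap contents = [5, 41, 47, 73, 77]
push(68): heap contents = [5, 41, 47, 68, 73, 77]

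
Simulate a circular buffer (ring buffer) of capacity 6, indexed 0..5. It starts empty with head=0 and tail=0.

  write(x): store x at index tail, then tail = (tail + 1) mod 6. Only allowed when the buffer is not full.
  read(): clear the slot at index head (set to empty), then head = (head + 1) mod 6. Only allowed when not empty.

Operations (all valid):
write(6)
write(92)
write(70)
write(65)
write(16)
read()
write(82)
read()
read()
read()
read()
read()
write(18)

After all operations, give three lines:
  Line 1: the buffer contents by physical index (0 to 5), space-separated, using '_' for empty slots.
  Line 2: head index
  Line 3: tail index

Answer: 18 _ _ _ _ _
0
1

Derivation:
write(6): buf=[6 _ _ _ _ _], head=0, tail=1, size=1
write(92): buf=[6 92 _ _ _ _], head=0, tail=2, size=2
write(70): buf=[6 92 70 _ _ _], head=0, tail=3, size=3
write(65): buf=[6 92 70 65 _ _], head=0, tail=4, size=4
write(16): buf=[6 92 70 65 16 _], head=0, tail=5, size=5
read(): buf=[_ 92 70 65 16 _], head=1, tail=5, size=4
write(82): buf=[_ 92 70 65 16 82], head=1, tail=0, size=5
read(): buf=[_ _ 70 65 16 82], head=2, tail=0, size=4
read(): buf=[_ _ _ 65 16 82], head=3, tail=0, size=3
read(): buf=[_ _ _ _ 16 82], head=4, tail=0, size=2
read(): buf=[_ _ _ _ _ 82], head=5, tail=0, size=1
read(): buf=[_ _ _ _ _ _], head=0, tail=0, size=0
write(18): buf=[18 _ _ _ _ _], head=0, tail=1, size=1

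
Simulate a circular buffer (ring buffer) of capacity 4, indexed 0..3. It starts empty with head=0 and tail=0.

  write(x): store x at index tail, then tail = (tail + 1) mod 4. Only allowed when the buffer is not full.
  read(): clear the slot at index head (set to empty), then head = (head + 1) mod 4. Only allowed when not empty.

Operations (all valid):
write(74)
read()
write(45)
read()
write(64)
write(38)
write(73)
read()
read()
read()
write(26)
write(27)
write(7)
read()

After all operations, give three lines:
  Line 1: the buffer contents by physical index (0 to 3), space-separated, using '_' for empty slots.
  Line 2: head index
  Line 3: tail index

write(74): buf=[74 _ _ _], head=0, tail=1, size=1
read(): buf=[_ _ _ _], head=1, tail=1, size=0
write(45): buf=[_ 45 _ _], head=1, tail=2, size=1
read(): buf=[_ _ _ _], head=2, tail=2, size=0
write(64): buf=[_ _ 64 _], head=2, tail=3, size=1
write(38): buf=[_ _ 64 38], head=2, tail=0, size=2
write(73): buf=[73 _ 64 38], head=2, tail=1, size=3
read(): buf=[73 _ _ 38], head=3, tail=1, size=2
read(): buf=[73 _ _ _], head=0, tail=1, size=1
read(): buf=[_ _ _ _], head=1, tail=1, size=0
write(26): buf=[_ 26 _ _], head=1, tail=2, size=1
write(27): buf=[_ 26 27 _], head=1, tail=3, size=2
write(7): buf=[_ 26 27 7], head=1, tail=0, size=3
read(): buf=[_ _ 27 7], head=2, tail=0, size=2

Answer: _ _ 27 7
2
0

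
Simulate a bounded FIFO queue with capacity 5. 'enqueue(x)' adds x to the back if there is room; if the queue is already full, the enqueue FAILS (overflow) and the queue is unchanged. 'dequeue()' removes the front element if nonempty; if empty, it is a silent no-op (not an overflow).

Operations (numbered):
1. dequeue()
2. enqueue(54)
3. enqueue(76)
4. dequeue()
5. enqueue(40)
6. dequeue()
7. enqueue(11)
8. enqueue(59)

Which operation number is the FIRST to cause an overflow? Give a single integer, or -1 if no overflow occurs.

Answer: -1

Derivation:
1. dequeue(): empty, no-op, size=0
2. enqueue(54): size=1
3. enqueue(76): size=2
4. dequeue(): size=1
5. enqueue(40): size=2
6. dequeue(): size=1
7. enqueue(11): size=2
8. enqueue(59): size=3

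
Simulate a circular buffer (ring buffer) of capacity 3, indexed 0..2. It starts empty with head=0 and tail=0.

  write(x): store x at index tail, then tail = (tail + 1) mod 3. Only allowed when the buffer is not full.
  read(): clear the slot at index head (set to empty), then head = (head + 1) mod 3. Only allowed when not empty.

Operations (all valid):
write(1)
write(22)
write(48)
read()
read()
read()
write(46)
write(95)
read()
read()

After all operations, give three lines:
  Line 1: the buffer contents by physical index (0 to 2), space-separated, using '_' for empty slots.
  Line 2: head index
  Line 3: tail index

write(1): buf=[1 _ _], head=0, tail=1, size=1
write(22): buf=[1 22 _], head=0, tail=2, size=2
write(48): buf=[1 22 48], head=0, tail=0, size=3
read(): buf=[_ 22 48], head=1, tail=0, size=2
read(): buf=[_ _ 48], head=2, tail=0, size=1
read(): buf=[_ _ _], head=0, tail=0, size=0
write(46): buf=[46 _ _], head=0, tail=1, size=1
write(95): buf=[46 95 _], head=0, tail=2, size=2
read(): buf=[_ 95 _], head=1, tail=2, size=1
read(): buf=[_ _ _], head=2, tail=2, size=0

Answer: _ _ _
2
2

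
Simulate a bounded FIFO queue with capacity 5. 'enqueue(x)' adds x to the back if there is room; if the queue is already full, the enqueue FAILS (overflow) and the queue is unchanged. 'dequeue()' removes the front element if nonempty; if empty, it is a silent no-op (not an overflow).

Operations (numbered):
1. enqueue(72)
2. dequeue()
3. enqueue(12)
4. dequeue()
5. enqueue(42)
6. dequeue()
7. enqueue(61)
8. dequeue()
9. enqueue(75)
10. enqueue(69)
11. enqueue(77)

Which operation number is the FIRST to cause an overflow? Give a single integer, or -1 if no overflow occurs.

1. enqueue(72): size=1
2. dequeue(): size=0
3. enqueue(12): size=1
4. dequeue(): size=0
5. enqueue(42): size=1
6. dequeue(): size=0
7. enqueue(61): size=1
8. dequeue(): size=0
9. enqueue(75): size=1
10. enqueue(69): size=2
11. enqueue(77): size=3

Answer: -1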